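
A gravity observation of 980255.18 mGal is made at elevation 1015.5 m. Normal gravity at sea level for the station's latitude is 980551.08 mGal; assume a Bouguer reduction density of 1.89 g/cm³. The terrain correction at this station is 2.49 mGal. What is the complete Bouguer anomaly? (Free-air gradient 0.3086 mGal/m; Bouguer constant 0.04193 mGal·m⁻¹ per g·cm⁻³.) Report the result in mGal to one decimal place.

Free-air correction = 0.3086 × 1015.5 = 313.38 mGal
Free-air anomaly = 980255.18 − 980551.08 + (313.38) = 17.48 mGal
Bouguer slab correction = 0.04193 × 1.89 × 1015.5 = 80.48 mGal
Simple Bouguer anomaly = 17.48 − (80.48) = -63.00 mGal
Complete Bouguer anomaly = -63.00 + 2.49 = -60.51 mGal

-60.5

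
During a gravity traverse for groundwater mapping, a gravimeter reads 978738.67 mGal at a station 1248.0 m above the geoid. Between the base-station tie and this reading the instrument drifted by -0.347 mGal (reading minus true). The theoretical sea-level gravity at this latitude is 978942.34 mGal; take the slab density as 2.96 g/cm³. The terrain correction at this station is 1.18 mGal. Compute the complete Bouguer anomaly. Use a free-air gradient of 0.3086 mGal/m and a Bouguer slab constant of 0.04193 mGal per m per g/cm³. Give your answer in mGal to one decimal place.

28.1

Drift-corrected reading = 978738.67 − (-0.347) = 978739.017 mGal
Free-air correction = 0.3086 × 1248.0 = 385.13 mGal
Free-air anomaly = 978739.017 − 978942.34 + (385.13) = 181.807 mGal
Bouguer slab correction = 0.04193 × 2.96 × 1248.0 = 154.89 mGal
Simple Bouguer anomaly = 181.807 − (154.89) = 26.917 mGal
Complete Bouguer anomaly = 26.917 + 1.18 = 28.097 mGal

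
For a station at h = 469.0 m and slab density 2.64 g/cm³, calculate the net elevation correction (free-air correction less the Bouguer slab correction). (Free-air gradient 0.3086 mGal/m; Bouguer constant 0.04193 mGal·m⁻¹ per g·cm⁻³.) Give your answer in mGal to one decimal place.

Combined gradient = 0.3086 − 0.04193 × 2.64 = 0.1979048 mGal/m
Combined elevation correction = 0.1979048 × 469.0 = 92.8 mGal

92.8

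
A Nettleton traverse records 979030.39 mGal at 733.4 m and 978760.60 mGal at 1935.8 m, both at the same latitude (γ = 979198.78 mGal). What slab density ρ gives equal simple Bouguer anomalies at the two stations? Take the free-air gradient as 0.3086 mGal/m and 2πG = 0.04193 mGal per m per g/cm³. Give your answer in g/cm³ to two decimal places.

2.01

Δg_obs = 978760.60 − 979030.39 = -269.79 mGal over Δh = 1935.8 − 733.4 = 1202.4 m
Equal Bouguer anomalies ⇒ Δg_obs + (0.3086 − 0.04193ρ)·Δh = 0
0.3086 − 0.04193ρ = −Δg_obs/Δh = 0.22438
ρ = (0.3086 − 0.22438) / 0.04193 = 2.01 g/cm³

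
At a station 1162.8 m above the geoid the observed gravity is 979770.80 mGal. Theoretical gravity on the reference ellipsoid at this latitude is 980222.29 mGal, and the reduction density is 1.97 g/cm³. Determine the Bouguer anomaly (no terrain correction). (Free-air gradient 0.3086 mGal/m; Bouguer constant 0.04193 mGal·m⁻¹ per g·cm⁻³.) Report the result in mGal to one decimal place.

-188.7

Free-air correction = 0.3086 × 1162.8 = 358.84 mGal
Free-air anomaly = 979770.80 − 980222.29 + (358.84) = -92.65 mGal
Bouguer slab correction = 0.04193 × 1.97 × 1162.8 = 96.05 mGal
Simple Bouguer anomaly = -92.65 − (96.05) = -188.70 mGal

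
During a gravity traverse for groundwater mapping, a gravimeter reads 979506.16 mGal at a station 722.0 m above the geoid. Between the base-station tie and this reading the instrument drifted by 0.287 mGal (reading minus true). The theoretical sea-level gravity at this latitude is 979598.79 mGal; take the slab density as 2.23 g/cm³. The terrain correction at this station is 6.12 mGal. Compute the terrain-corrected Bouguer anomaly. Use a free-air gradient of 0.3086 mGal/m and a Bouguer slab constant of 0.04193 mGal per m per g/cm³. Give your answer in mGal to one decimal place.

Drift-corrected reading = 979506.16 − (0.287) = 979505.873 mGal
Free-air correction = 0.3086 × 722.0 = 222.81 mGal
Free-air anomaly = 979505.873 − 979598.79 + (222.81) = 129.893 mGal
Bouguer slab correction = 0.04193 × 2.23 × 722.0 = 67.51 mGal
Simple Bouguer anomaly = 129.893 − (67.51) = 62.383 mGal
Complete Bouguer anomaly = 62.383 + 6.12 = 68.503 mGal

68.5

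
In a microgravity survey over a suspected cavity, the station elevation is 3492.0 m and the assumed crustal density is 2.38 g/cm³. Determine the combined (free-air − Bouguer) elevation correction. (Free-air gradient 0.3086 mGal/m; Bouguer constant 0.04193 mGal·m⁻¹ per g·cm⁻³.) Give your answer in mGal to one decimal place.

729.2

Combined gradient = 0.3086 − 0.04193 × 2.38 = 0.2088066 mGal/m
Combined elevation correction = 0.2088066 × 3492.0 = 729.2 mGal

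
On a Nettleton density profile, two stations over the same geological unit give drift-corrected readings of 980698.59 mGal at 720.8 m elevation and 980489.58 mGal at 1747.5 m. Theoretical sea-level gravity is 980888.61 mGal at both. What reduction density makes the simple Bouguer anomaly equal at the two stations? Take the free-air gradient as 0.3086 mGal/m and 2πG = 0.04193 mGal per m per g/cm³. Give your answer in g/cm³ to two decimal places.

2.50

Δg_obs = 980489.58 − 980698.59 = -209.01 mGal over Δh = 1747.5 − 720.8 = 1026.7 m
Equal Bouguer anomalies ⇒ Δg_obs + (0.3086 − 0.04193ρ)·Δh = 0
0.3086 − 0.04193ρ = −Δg_obs/Δh = 0.20357
ρ = (0.3086 − 0.20357) / 0.04193 = 2.50 g/cm³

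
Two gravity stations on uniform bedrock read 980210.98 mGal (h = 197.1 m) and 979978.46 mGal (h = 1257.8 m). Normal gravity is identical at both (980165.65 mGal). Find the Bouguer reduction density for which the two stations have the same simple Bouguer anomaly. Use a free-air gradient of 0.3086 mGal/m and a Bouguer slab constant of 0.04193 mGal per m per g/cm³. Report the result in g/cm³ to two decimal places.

Δg_obs = 979978.46 − 980210.98 = -232.52 mGal over Δh = 1257.8 − 197.1 = 1060.7 m
Equal Bouguer anomalies ⇒ Δg_obs + (0.3086 − 0.04193ρ)·Δh = 0
0.3086 − 0.04193ρ = −Δg_obs/Δh = 0.21921
ρ = (0.3086 − 0.21921) / 0.04193 = 2.13 g/cm³

2.13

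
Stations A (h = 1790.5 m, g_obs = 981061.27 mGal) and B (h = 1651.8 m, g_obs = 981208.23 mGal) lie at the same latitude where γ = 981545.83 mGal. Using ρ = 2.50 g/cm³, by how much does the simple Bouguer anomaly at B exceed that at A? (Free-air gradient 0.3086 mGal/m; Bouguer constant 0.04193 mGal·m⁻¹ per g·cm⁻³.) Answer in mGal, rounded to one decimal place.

Δg_SB(A) = 981061.27 − 981545.83 + 0.3086×1790.5 − 0.04193×2.50×1790.5 = -119.70 mGal
Δg_SB(B) = 981208.23 − 981545.83 + 0.3086×1651.8 − 0.04193×2.50×1651.8 = -1.00 mGal
Difference = -1.00 − (-119.70) = 118.70 mGal

118.7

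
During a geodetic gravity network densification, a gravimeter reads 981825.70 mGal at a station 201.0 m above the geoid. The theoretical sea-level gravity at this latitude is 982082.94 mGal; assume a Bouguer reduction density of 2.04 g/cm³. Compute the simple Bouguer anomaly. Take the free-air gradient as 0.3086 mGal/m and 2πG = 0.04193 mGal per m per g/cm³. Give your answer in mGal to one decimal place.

-212.4

Free-air correction = 0.3086 × 201.0 = 62.03 mGal
Free-air anomaly = 981825.70 − 982082.94 + (62.03) = -195.21 mGal
Bouguer slab correction = 0.04193 × 2.04 × 201.0 = 17.19 mGal
Simple Bouguer anomaly = -195.21 − (17.19) = -212.40 mGal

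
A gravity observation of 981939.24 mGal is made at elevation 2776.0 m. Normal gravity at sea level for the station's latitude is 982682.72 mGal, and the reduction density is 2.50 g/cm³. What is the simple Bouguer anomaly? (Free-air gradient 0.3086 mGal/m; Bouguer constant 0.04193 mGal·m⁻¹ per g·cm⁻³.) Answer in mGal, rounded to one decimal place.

-177.8

Free-air correction = 0.3086 × 2776.0 = 856.67 mGal
Free-air anomaly = 981939.24 − 982682.72 + (856.67) = 113.19 mGal
Bouguer slab correction = 0.04193 × 2.50 × 2776.0 = 290.99 mGal
Simple Bouguer anomaly = 113.19 − (290.99) = -177.80 mGal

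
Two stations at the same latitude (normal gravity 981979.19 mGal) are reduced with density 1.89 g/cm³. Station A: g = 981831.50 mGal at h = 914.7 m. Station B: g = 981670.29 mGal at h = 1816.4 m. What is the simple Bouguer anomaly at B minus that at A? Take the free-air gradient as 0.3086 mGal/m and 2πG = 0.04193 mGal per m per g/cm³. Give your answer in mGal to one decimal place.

45.6

Δg_SB(A) = 981831.50 − 981979.19 + 0.3086×914.7 − 0.04193×1.89×914.7 = 62.10 mGal
Δg_SB(B) = 981670.29 − 981979.19 + 0.3086×1816.4 − 0.04193×1.89×1816.4 = 107.70 mGal
Difference = 107.70 − (62.10) = 45.60 mGal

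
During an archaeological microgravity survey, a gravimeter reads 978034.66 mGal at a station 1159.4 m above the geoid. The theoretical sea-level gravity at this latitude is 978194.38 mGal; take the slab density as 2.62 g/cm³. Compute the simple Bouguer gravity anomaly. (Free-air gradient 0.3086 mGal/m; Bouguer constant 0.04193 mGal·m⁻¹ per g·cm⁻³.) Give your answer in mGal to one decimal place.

70.7

Free-air correction = 0.3086 × 1159.4 = 357.79 mGal
Free-air anomaly = 978034.66 − 978194.38 + (357.79) = 198.07 mGal
Bouguer slab correction = 0.04193 × 2.62 × 1159.4 = 127.37 mGal
Simple Bouguer anomaly = 198.07 − (127.37) = 70.70 mGal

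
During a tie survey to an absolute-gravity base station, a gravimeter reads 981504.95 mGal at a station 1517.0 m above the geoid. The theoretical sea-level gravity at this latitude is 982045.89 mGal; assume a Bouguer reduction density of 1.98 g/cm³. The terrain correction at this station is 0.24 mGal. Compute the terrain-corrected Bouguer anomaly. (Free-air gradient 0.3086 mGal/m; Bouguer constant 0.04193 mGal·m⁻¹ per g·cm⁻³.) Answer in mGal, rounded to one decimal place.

Free-air correction = 0.3086 × 1517.0 = 468.15 mGal
Free-air anomaly = 981504.95 − 982045.89 + (468.15) = -72.79 mGal
Bouguer slab correction = 0.04193 × 1.98 × 1517.0 = 125.94 mGal
Simple Bouguer anomaly = -72.79 − (125.94) = -198.73 mGal
Complete Bouguer anomaly = -198.73 + 0.24 = -198.49 mGal

-198.5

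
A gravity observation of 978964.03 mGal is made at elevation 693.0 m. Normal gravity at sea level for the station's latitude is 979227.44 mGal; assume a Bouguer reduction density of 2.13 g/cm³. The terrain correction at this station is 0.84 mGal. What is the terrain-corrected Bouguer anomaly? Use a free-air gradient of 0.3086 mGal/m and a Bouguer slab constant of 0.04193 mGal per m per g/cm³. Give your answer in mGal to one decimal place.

-110.6

Free-air correction = 0.3086 × 693.0 = 213.86 mGal
Free-air anomaly = 978964.03 − 979227.44 + (213.86) = -49.55 mGal
Bouguer slab correction = 0.04193 × 2.13 × 693.0 = 61.89 mGal
Simple Bouguer anomaly = -49.55 − (61.89) = -111.44 mGal
Complete Bouguer anomaly = -111.44 + 0.84 = -110.60 mGal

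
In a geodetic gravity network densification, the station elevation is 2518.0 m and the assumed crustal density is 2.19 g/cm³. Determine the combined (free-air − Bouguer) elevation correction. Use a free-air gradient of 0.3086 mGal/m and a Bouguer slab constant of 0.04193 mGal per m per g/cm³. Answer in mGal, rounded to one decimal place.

Combined gradient = 0.3086 − 0.04193 × 2.19 = 0.2167733 mGal/m
Combined elevation correction = 0.2167733 × 2518.0 = 545.8 mGal

545.8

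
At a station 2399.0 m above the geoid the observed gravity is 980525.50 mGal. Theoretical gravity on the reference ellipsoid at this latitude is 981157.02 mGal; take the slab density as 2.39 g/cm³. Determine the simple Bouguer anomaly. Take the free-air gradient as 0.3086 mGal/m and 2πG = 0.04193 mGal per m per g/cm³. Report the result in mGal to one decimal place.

-131.6

Free-air correction = 0.3086 × 2399.0 = 740.33 mGal
Free-air anomaly = 980525.50 − 981157.02 + (740.33) = 108.81 mGal
Bouguer slab correction = 0.04193 × 2.39 × 2399.0 = 240.41 mGal
Simple Bouguer anomaly = 108.81 − (240.41) = -131.60 mGal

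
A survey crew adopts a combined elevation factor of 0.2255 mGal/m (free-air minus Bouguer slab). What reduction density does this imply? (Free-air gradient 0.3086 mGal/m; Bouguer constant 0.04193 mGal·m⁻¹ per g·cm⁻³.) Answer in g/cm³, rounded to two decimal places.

1.98

0.2255 = 0.3086 − 0.04193 × ρ
ρ = (0.3086 − 0.2255) / 0.04193 = 1.98 g/cm³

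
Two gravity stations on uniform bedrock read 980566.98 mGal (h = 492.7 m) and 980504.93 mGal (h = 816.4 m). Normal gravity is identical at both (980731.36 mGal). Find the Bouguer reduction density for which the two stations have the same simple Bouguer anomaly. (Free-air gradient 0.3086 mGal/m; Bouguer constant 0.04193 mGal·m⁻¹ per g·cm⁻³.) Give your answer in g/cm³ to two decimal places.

2.79

Δg_obs = 980504.93 − 980566.98 = -62.05 mGal over Δh = 816.4 − 492.7 = 323.7 m
Equal Bouguer anomalies ⇒ Δg_obs + (0.3086 − 0.04193ρ)·Δh = 0
0.3086 − 0.04193ρ = −Δg_obs/Δh = 0.19169
ρ = (0.3086 − 0.19169) / 0.04193 = 2.79 g/cm³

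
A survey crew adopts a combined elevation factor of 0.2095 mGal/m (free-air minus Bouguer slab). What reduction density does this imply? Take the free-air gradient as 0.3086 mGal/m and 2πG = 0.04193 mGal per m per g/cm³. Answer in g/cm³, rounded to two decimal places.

0.2095 = 0.3086 − 0.04193 × ρ
ρ = (0.3086 − 0.2095) / 0.04193 = 2.36 g/cm³

2.36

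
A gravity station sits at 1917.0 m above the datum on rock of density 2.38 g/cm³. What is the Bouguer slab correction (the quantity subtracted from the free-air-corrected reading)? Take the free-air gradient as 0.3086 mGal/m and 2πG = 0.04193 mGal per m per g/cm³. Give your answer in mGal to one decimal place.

191.3

Bouguer slab correction = 0.04193 × 2.38 × 1917.0 = 191.3 mGal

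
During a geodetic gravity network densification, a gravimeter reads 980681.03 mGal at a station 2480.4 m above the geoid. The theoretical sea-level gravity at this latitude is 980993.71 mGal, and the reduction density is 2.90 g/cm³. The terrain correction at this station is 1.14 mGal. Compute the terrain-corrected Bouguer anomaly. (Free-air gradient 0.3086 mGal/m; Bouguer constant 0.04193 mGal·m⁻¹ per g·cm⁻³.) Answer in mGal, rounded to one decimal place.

Free-air correction = 0.3086 × 2480.4 = 765.45 mGal
Free-air anomaly = 980681.03 − 980993.71 + (765.45) = 452.77 mGal
Bouguer slab correction = 0.04193 × 2.90 × 2480.4 = 301.61 mGal
Simple Bouguer anomaly = 452.77 − (301.61) = 151.16 mGal
Complete Bouguer anomaly = 151.16 + 1.14 = 152.30 mGal

152.3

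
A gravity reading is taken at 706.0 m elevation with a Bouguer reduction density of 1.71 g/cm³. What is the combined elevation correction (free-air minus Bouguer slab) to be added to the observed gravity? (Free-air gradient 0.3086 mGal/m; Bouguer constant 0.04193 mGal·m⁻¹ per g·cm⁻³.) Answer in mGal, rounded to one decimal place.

167.3

Combined gradient = 0.3086 − 0.04193 × 1.71 = 0.2368997 mGal/m
Combined elevation correction = 0.2368997 × 706.0 = 167.3 mGal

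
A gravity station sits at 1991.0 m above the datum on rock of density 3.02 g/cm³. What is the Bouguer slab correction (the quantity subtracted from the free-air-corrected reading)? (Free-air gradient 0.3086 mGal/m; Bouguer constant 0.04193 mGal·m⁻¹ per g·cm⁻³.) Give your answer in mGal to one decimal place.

Bouguer slab correction = 0.04193 × 3.02 × 1991.0 = 252.1 mGal

252.1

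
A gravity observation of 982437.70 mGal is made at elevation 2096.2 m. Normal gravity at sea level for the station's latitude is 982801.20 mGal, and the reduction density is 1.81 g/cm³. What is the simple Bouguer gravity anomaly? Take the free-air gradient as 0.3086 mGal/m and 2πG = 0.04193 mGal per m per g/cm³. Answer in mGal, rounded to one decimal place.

124.3

Free-air correction = 0.3086 × 2096.2 = 646.89 mGal
Free-air anomaly = 982437.70 − 982801.20 + (646.89) = 283.39 mGal
Bouguer slab correction = 0.04193 × 1.81 × 2096.2 = 159.09 mGal
Simple Bouguer anomaly = 283.39 − (159.09) = 124.30 mGal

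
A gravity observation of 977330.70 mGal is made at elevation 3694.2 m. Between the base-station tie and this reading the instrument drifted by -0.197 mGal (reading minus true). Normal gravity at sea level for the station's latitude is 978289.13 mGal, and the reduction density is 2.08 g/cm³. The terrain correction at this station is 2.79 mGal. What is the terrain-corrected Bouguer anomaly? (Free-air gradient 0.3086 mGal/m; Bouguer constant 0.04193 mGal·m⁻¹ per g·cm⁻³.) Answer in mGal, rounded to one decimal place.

-137.6

Drift-corrected reading = 977330.70 − (-0.197) = 977330.897 mGal
Free-air correction = 0.3086 × 3694.2 = 1140.03 mGal
Free-air anomaly = 977330.897 − 978289.13 + (1140.03) = 181.797 mGal
Bouguer slab correction = 0.04193 × 2.08 × 3694.2 = 322.19 mGal
Simple Bouguer anomaly = 181.797 − (322.19) = -140.393 mGal
Complete Bouguer anomaly = -140.393 + 2.79 = -137.603 mGal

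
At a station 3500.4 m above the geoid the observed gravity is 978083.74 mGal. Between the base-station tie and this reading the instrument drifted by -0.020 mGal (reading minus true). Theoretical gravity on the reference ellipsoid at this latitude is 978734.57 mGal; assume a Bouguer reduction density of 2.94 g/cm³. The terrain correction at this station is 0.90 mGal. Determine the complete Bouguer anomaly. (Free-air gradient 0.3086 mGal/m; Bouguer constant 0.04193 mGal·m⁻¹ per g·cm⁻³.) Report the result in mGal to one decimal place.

Drift-corrected reading = 978083.74 − (-0.020) = 978083.760 mGal
Free-air correction = 0.3086 × 3500.4 = 1080.22 mGal
Free-air anomaly = 978083.760 − 978734.57 + (1080.22) = 429.410 mGal
Bouguer slab correction = 0.04193 × 2.94 × 3500.4 = 431.51 mGal
Simple Bouguer anomaly = 429.410 − (431.51) = -2.100 mGal
Complete Bouguer anomaly = -2.100 + 0.90 = -1.200 mGal

-1.2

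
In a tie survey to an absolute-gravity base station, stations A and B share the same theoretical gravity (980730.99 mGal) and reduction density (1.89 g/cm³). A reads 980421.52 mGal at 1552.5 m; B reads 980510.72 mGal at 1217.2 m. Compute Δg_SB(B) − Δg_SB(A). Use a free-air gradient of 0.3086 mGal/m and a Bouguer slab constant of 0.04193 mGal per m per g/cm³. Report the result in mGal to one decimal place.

12.3

Δg_SB(A) = 980421.52 − 980730.99 + 0.3086×1552.5 − 0.04193×1.89×1552.5 = 46.60 mGal
Δg_SB(B) = 980510.72 − 980730.99 + 0.3086×1217.2 − 0.04193×1.89×1217.2 = 58.90 mGal
Difference = 58.90 − (46.60) = 12.30 mGal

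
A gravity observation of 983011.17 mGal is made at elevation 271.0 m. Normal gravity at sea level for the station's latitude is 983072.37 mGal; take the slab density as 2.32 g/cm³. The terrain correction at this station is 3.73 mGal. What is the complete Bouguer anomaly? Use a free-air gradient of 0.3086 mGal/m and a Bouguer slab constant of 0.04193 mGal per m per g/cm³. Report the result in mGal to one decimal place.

Free-air correction = 0.3086 × 271.0 = 83.63 mGal
Free-air anomaly = 983011.17 − 983072.37 + (83.63) = 22.43 mGal
Bouguer slab correction = 0.04193 × 2.32 × 271.0 = 26.36 mGal
Simple Bouguer anomaly = 22.43 − (26.36) = -3.93 mGal
Complete Bouguer anomaly = -3.93 + 3.73 = -0.20 mGal

-0.2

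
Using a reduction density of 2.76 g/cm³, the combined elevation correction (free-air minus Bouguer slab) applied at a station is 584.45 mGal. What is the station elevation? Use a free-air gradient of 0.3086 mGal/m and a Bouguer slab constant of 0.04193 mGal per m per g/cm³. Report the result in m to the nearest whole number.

Combined gradient = 0.3086 − 0.04193 × 2.76 = 0.1928732 mGal/m
h = 584.45 / 0.1928732 = 3030.23 m

3030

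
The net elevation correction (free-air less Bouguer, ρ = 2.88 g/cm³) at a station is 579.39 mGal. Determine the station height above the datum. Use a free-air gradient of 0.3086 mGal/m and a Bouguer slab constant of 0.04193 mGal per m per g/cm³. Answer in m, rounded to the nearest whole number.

Combined gradient = 0.3086 − 0.04193 × 2.88 = 0.1878416 mGal/m
h = 579.39 / 0.1878416 = 3084.46 m

3084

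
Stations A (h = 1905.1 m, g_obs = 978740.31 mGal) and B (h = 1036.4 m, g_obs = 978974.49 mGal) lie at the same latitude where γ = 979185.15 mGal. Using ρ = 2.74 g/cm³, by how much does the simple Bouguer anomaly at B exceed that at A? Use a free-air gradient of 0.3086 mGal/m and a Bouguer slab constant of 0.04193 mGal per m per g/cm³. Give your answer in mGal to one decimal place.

Δg_SB(A) = 978740.31 − 979185.15 + 0.3086×1905.1 − 0.04193×2.74×1905.1 = -75.80 mGal
Δg_SB(B) = 978974.49 − 979185.15 + 0.3086×1036.4 − 0.04193×2.74×1036.4 = -9.90 mGal
Difference = -9.90 − (-75.80) = 65.90 mGal

65.9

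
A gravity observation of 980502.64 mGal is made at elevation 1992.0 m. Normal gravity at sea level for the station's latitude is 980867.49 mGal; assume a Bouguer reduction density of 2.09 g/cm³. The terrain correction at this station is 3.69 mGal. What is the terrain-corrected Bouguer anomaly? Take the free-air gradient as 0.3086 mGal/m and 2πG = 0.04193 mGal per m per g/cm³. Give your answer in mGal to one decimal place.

Free-air correction = 0.3086 × 1992.0 = 614.73 mGal
Free-air anomaly = 980502.64 − 980867.49 + (614.73) = 249.88 mGal
Bouguer slab correction = 0.04193 × 2.09 × 1992.0 = 174.57 mGal
Simple Bouguer anomaly = 249.88 − (174.57) = 75.31 mGal
Complete Bouguer anomaly = 75.31 + 3.69 = 79.00 mGal

79.0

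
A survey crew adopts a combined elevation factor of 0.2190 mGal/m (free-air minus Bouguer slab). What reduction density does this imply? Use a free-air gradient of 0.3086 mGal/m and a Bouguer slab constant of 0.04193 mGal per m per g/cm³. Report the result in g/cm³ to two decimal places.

2.14

0.2190 = 0.3086 − 0.04193 × ρ
ρ = (0.3086 − 0.2190) / 0.04193 = 2.14 g/cm³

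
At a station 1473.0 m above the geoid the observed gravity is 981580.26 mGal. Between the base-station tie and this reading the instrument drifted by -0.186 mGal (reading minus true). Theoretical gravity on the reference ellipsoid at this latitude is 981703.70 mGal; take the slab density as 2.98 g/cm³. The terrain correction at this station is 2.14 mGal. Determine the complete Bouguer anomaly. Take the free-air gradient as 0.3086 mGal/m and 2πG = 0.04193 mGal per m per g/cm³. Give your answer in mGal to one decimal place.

149.4

Drift-corrected reading = 981580.26 − (-0.186) = 981580.446 mGal
Free-air correction = 0.3086 × 1473.0 = 454.57 mGal
Free-air anomaly = 981580.446 − 981703.70 + (454.57) = 331.316 mGal
Bouguer slab correction = 0.04193 × 2.98 × 1473.0 = 184.05 mGal
Simple Bouguer anomaly = 331.316 − (184.05) = 147.266 mGal
Complete Bouguer anomaly = 147.266 + 2.14 = 149.406 mGal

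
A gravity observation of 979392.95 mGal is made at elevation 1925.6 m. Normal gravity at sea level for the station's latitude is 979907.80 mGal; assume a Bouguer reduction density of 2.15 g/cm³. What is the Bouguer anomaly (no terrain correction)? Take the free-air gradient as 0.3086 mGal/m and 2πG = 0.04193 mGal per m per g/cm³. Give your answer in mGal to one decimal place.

-94.2

Free-air correction = 0.3086 × 1925.6 = 594.24 mGal
Free-air anomaly = 979392.95 − 979907.80 + (594.24) = 79.39 mGal
Bouguer slab correction = 0.04193 × 2.15 × 1925.6 = 173.59 mGal
Simple Bouguer anomaly = 79.39 − (173.59) = -94.20 mGal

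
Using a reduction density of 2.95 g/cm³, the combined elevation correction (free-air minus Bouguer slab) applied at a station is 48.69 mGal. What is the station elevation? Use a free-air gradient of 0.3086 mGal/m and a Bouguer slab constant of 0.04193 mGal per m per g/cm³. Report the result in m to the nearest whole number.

263

Combined gradient = 0.3086 − 0.04193 × 2.95 = 0.1849065 mGal/m
h = 48.69 / 0.1849065 = 263.32 m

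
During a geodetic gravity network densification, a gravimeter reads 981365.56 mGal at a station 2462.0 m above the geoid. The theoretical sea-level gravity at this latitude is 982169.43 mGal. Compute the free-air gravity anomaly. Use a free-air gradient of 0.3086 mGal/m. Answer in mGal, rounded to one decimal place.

Free-air correction = 0.3086 × 2462.0 = 759.77 mGal
Free-air anomaly = 981365.56 − 982169.43 + (759.77) = -44.10 mGal

-44.1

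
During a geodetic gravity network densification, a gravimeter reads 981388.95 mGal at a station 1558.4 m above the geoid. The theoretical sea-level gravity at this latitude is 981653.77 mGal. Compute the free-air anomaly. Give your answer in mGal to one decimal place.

Free-air correction = 0.3086 × 1558.4 = 480.92 mGal
Free-air anomaly = 981388.95 − 981653.77 + (480.92) = 216.10 mGal

216.1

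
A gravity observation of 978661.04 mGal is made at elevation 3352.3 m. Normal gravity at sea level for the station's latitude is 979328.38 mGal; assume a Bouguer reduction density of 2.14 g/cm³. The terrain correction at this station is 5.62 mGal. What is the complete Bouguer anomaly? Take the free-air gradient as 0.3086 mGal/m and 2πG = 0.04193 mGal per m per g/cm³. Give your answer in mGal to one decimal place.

Free-air correction = 0.3086 × 3352.3 = 1034.52 mGal
Free-air anomaly = 978661.04 − 979328.38 + (1034.52) = 367.18 mGal
Bouguer slab correction = 0.04193 × 2.14 × 3352.3 = 300.80 mGal
Simple Bouguer anomaly = 367.18 − (300.80) = 66.38 mGal
Complete Bouguer anomaly = 66.38 + 5.62 = 72.00 mGal

72.0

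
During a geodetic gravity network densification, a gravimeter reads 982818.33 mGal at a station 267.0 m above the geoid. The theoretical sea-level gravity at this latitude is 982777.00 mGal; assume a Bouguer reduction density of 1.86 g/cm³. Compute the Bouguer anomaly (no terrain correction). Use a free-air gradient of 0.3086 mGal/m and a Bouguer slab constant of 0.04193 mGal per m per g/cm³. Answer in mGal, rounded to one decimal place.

Free-air correction = 0.3086 × 267.0 = 82.40 mGal
Free-air anomaly = 982818.33 − 982777.00 + (82.40) = 123.73 mGal
Bouguer slab correction = 0.04193 × 1.86 × 267.0 = 20.82 mGal
Simple Bouguer anomaly = 123.73 − (20.82) = 102.91 mGal

102.9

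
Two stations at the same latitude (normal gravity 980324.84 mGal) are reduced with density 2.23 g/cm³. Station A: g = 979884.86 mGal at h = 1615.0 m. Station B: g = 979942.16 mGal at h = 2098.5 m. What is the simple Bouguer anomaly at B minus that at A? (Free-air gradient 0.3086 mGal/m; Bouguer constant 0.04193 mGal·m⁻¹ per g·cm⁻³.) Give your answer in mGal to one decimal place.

161.3

Δg_SB(A) = 979884.86 − 980324.84 + 0.3086×1615.0 − 0.04193×2.23×1615.0 = -92.60 mGal
Δg_SB(B) = 979942.16 − 980324.84 + 0.3086×2098.5 − 0.04193×2.23×2098.5 = 68.70 mGal
Difference = 68.70 − (-92.60) = 161.30 mGal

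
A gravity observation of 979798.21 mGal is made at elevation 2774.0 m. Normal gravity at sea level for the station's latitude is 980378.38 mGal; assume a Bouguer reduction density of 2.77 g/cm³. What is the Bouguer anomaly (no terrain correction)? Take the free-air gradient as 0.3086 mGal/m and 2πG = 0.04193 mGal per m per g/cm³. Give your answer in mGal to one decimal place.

-46.3

Free-air correction = 0.3086 × 2774.0 = 856.06 mGal
Free-air anomaly = 979798.21 − 980378.38 + (856.06) = 275.89 mGal
Bouguer slab correction = 0.04193 × 2.77 × 2774.0 = 322.19 mGal
Simple Bouguer anomaly = 275.89 − (322.19) = -46.30 mGal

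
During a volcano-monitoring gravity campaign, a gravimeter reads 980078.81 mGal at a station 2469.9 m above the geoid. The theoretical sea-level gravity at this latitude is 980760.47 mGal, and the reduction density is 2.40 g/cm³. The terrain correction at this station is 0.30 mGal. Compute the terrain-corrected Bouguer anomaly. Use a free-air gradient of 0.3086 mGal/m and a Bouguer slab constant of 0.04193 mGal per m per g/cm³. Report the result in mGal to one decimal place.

-167.7

Free-air correction = 0.3086 × 2469.9 = 762.21 mGal
Free-air anomaly = 980078.81 − 980760.47 + (762.21) = 80.55 mGal
Bouguer slab correction = 0.04193 × 2.40 × 2469.9 = 248.55 mGal
Simple Bouguer anomaly = 80.55 − (248.55) = -168.00 mGal
Complete Bouguer anomaly = -168.00 + 0.30 = -167.70 mGal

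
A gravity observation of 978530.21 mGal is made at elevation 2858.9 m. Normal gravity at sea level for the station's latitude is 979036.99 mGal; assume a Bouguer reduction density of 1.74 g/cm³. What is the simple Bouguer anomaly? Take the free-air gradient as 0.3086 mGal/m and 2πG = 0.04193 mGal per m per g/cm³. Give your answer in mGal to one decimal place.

Free-air correction = 0.3086 × 2858.9 = 882.26 mGal
Free-air anomaly = 978530.21 − 979036.99 + (882.26) = 375.48 mGal
Bouguer slab correction = 0.04193 × 1.74 × 2858.9 = 208.58 mGal
Simple Bouguer anomaly = 375.48 − (208.58) = 166.90 mGal

166.9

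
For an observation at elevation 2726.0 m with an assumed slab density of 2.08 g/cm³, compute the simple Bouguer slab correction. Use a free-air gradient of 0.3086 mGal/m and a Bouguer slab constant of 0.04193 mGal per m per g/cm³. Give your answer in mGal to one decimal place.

Bouguer slab correction = 0.04193 × 2.08 × 2726.0 = 237.7 mGal

237.7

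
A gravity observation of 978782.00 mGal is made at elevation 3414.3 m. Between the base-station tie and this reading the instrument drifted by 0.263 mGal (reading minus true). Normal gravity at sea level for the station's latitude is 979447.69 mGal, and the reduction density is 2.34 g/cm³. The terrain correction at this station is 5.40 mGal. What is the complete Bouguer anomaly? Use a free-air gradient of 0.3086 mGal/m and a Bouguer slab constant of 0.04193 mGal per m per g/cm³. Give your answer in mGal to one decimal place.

Drift-corrected reading = 978782.00 − (0.263) = 978781.737 mGal
Free-air correction = 0.3086 × 3414.3 = 1053.65 mGal
Free-air anomaly = 978781.737 − 979447.69 + (1053.65) = 387.697 mGal
Bouguer slab correction = 0.04193 × 2.34 × 3414.3 = 335.00 mGal
Simple Bouguer anomaly = 387.697 − (335.00) = 52.697 mGal
Complete Bouguer anomaly = 52.697 + 5.40 = 58.097 mGal

58.1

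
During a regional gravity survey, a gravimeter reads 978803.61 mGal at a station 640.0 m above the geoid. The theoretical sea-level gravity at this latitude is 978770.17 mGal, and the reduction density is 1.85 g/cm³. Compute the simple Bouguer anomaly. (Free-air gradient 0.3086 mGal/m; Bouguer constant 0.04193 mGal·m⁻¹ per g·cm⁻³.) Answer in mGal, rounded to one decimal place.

181.3

Free-air correction = 0.3086 × 640.0 = 197.50 mGal
Free-air anomaly = 978803.61 − 978770.17 + (197.50) = 230.94 mGal
Bouguer slab correction = 0.04193 × 1.85 × 640.0 = 49.65 mGal
Simple Bouguer anomaly = 230.94 − (49.65) = 181.29 mGal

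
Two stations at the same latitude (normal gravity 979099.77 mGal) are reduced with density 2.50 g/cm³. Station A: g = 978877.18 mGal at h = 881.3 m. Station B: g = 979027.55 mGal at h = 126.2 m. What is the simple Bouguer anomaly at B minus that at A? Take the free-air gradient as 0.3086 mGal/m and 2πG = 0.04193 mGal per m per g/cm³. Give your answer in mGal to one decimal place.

-3.5

Δg_SB(A) = 978877.18 − 979099.77 + 0.3086×881.3 − 0.04193×2.50×881.3 = -43.00 mGal
Δg_SB(B) = 979027.55 − 979099.77 + 0.3086×126.2 − 0.04193×2.50×126.2 = -46.50 mGal
Difference = -46.50 − (-43.00) = -3.50 mGal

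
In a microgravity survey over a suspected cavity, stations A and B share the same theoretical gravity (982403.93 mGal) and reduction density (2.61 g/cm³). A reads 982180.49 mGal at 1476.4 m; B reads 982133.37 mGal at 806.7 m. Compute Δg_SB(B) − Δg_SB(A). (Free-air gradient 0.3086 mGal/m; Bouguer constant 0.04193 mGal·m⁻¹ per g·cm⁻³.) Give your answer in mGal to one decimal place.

Δg_SB(A) = 982180.49 − 982403.93 + 0.3086×1476.4 − 0.04193×2.61×1476.4 = 70.60 mGal
Δg_SB(B) = 982133.37 − 982403.93 + 0.3086×806.7 − 0.04193×2.61×806.7 = -109.90 mGal
Difference = -109.90 − (70.60) = -180.50 mGal

-180.5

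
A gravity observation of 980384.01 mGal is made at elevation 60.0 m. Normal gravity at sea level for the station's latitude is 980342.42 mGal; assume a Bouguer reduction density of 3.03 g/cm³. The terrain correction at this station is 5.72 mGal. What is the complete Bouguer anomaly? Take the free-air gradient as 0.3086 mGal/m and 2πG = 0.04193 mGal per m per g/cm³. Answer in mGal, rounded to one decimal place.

58.2

Free-air correction = 0.3086 × 60.0 = 18.52 mGal
Free-air anomaly = 980384.01 − 980342.42 + (18.52) = 60.11 mGal
Bouguer slab correction = 0.04193 × 3.03 × 60.0 = 7.62 mGal
Simple Bouguer anomaly = 60.11 − (7.62) = 52.49 mGal
Complete Bouguer anomaly = 52.49 + 5.72 = 58.21 mGal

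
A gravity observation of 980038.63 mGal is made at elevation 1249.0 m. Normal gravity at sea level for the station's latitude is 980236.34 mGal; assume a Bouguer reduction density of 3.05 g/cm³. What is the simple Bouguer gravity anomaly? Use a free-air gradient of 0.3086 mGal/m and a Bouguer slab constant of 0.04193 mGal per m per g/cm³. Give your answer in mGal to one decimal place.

Free-air correction = 0.3086 × 1249.0 = 385.44 mGal
Free-air anomaly = 980038.63 − 980236.34 + (385.44) = 187.73 mGal
Bouguer slab correction = 0.04193 × 3.05 × 1249.0 = 159.73 mGal
Simple Bouguer anomaly = 187.73 − (159.73) = 28.00 mGal

28.0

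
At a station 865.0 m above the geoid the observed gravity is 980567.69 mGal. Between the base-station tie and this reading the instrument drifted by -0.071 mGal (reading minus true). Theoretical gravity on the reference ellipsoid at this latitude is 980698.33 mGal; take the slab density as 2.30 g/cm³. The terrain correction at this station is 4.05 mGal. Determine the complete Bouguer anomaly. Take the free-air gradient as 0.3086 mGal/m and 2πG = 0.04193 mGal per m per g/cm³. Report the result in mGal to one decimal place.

57.0

Drift-corrected reading = 980567.69 − (-0.071) = 980567.761 mGal
Free-air correction = 0.3086 × 865.0 = 266.94 mGal
Free-air anomaly = 980567.761 − 980698.33 + (266.94) = 136.371 mGal
Bouguer slab correction = 0.04193 × 2.30 × 865.0 = 83.42 mGal
Simple Bouguer anomaly = 136.371 − (83.42) = 52.951 mGal
Complete Bouguer anomaly = 52.951 + 4.05 = 57.001 mGal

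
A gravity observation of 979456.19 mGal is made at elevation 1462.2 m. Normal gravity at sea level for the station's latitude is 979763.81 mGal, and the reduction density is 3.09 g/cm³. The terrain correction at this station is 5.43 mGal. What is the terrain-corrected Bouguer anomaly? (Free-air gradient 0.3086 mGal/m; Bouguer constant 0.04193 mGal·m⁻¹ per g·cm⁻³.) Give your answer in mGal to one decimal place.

Free-air correction = 0.3086 × 1462.2 = 451.23 mGal
Free-air anomaly = 979456.19 − 979763.81 + (451.23) = 143.61 mGal
Bouguer slab correction = 0.04193 × 3.09 × 1462.2 = 189.45 mGal
Simple Bouguer anomaly = 143.61 − (189.45) = -45.84 mGal
Complete Bouguer anomaly = -45.84 + 5.43 = -40.41 mGal

-40.4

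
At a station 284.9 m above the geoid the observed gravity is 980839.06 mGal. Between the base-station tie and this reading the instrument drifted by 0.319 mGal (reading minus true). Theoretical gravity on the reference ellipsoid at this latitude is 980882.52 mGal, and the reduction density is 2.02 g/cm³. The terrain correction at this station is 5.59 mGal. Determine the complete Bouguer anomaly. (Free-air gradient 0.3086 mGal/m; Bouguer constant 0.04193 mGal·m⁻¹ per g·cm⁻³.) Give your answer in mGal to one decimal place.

25.6

Drift-corrected reading = 980839.06 − (0.319) = 980838.741 mGal
Free-air correction = 0.3086 × 284.9 = 87.92 mGal
Free-air anomaly = 980838.741 − 980882.52 + (87.92) = 44.141 mGal
Bouguer slab correction = 0.04193 × 2.02 × 284.9 = 24.13 mGal
Simple Bouguer anomaly = 44.141 − (24.13) = 20.011 mGal
Complete Bouguer anomaly = 20.011 + 5.59 = 25.601 mGal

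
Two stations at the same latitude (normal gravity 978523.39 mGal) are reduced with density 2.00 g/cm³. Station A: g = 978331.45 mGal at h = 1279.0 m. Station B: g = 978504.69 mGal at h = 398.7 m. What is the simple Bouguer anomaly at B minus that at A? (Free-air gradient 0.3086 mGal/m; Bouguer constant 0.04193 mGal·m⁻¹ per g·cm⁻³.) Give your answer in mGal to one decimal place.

-24.6

Δg_SB(A) = 978331.45 − 978523.39 + 0.3086×1279.0 − 0.04193×2.00×1279.0 = 95.50 mGal
Δg_SB(B) = 978504.69 − 978523.39 + 0.3086×398.7 − 0.04193×2.00×398.7 = 70.90 mGal
Difference = 70.90 − (95.50) = -24.60 mGal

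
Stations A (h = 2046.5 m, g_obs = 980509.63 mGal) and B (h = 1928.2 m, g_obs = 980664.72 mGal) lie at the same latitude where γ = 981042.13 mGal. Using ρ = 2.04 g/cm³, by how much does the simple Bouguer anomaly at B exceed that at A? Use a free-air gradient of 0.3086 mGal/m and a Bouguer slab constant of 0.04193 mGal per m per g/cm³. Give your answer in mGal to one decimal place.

128.7

Δg_SB(A) = 980509.63 − 981042.13 + 0.3086×2046.5 − 0.04193×2.04×2046.5 = -76.00 mGal
Δg_SB(B) = 980664.72 − 981042.13 + 0.3086×1928.2 − 0.04193×2.04×1928.2 = 52.70 mGal
Difference = 52.70 − (-76.00) = 128.70 mGal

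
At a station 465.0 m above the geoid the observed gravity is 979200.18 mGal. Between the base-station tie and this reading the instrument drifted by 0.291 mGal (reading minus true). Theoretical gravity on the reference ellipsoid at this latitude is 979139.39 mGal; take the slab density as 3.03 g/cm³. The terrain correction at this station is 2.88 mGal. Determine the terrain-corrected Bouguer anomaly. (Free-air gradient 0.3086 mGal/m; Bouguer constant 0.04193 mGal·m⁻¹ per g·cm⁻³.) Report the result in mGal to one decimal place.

147.8

Drift-corrected reading = 979200.18 − (0.291) = 979199.889 mGal
Free-air correction = 0.3086 × 465.0 = 143.50 mGal
Free-air anomaly = 979199.889 − 979139.39 + (143.50) = 203.999 mGal
Bouguer slab correction = 0.04193 × 3.03 × 465.0 = 59.08 mGal
Simple Bouguer anomaly = 203.999 − (59.08) = 144.919 mGal
Complete Bouguer anomaly = 144.919 + 2.88 = 147.799 mGal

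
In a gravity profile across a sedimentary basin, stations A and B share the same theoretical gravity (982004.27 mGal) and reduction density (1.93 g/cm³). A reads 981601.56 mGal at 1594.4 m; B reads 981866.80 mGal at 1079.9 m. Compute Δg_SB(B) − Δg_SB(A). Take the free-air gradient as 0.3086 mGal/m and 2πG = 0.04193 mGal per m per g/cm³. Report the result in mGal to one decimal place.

Δg_SB(A) = 981601.56 − 982004.27 + 0.3086×1594.4 − 0.04193×1.93×1594.4 = -39.70 mGal
Δg_SB(B) = 981866.80 − 982004.27 + 0.3086×1079.9 − 0.04193×1.93×1079.9 = 108.40 mGal
Difference = 108.40 − (-39.70) = 148.10 mGal

148.1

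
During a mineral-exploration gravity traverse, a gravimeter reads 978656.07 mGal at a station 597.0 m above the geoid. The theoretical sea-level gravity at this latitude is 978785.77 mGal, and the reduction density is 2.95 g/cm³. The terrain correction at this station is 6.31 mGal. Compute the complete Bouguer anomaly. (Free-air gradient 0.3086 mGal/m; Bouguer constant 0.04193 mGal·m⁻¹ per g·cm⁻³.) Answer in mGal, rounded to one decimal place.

-13.0

Free-air correction = 0.3086 × 597.0 = 184.23 mGal
Free-air anomaly = 978656.07 − 978785.77 + (184.23) = 54.53 mGal
Bouguer slab correction = 0.04193 × 2.95 × 597.0 = 73.85 mGal
Simple Bouguer anomaly = 54.53 − (73.85) = -19.32 mGal
Complete Bouguer anomaly = -19.32 + 6.31 = -13.01 mGal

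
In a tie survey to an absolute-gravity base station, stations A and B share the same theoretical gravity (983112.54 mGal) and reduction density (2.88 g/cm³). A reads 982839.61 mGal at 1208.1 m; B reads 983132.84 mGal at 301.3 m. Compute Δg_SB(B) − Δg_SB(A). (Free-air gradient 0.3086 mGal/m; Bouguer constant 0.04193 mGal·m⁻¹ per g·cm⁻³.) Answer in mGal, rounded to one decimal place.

Δg_SB(A) = 982839.61 − 983112.54 + 0.3086×1208.1 − 0.04193×2.88×1208.1 = -46.00 mGal
Δg_SB(B) = 983132.84 − 983112.54 + 0.3086×301.3 − 0.04193×2.88×301.3 = 76.90 mGal
Difference = 76.90 − (-46.00) = 122.90 mGal

122.9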